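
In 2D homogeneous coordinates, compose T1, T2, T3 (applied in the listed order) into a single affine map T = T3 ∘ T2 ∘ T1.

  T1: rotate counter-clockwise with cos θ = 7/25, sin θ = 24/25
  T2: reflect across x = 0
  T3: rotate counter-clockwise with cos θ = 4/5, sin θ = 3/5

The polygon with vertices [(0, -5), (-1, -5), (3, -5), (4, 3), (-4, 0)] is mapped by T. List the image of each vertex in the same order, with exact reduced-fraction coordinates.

T1 rotate counter-clockwise with cos θ = 7/25, sin θ = 24/25: (0, -5) → (24/5, -7/5); (-1, -5) → (113/25, -59/25); (3, -5) → (141/25, 37/25); (4, 3) → (-44/25, 117/25); (-4, 0) → (-28/25, -96/25)
T2 reflect across x = 0: (24/5, -7/5) → (-24/5, -7/5); (113/25, -59/25) → (-113/25, -59/25); (141/25, 37/25) → (-141/25, 37/25); (-44/25, 117/25) → (44/25, 117/25); (-28/25, -96/25) → (28/25, -96/25)
T3 rotate counter-clockwise with cos θ = 4/5, sin θ = 3/5: (-24/5, -7/5) → (-3, -4); (-113/25, -59/25) → (-11/5, -23/5); (-141/25, 37/25) → (-27/5, -11/5); (44/25, 117/25) → (-7/5, 24/5); (28/25, -96/25) → (16/5, -12/5)

image vertices: (-3, -4), (-11/5, -23/5), (-27/5, -11/5), (-7/5, 24/5), (16/5, -12/5)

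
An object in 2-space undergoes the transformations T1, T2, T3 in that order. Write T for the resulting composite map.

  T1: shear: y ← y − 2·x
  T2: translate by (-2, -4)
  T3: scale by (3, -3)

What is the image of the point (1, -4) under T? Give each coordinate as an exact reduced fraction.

T(p) = (-3, 30)

T1 shear: y ← y − 2·x: (1, -4) → (1, -6)
T2 translate by (-2, -4): (1, -6) → (-1, -10)
T3 scale by (3, -3): (-1, -10) → (-3, 30)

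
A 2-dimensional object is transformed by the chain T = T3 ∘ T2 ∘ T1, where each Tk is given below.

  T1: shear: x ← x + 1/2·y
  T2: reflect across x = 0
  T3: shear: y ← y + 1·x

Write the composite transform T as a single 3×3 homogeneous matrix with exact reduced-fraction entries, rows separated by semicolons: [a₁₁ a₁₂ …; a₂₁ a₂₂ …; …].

T1 = [1 1/2 0; 0 1 0; 0 0 1]
T2·T1 = [-1 -1/2 0; 0 1 0; 0 0 1]
T3·…·T1 = [-1 -1/2 0; -1 1/2 0; 0 0 1]

T = [-1 -1/2 0; -1 1/2 0; 0 0 1]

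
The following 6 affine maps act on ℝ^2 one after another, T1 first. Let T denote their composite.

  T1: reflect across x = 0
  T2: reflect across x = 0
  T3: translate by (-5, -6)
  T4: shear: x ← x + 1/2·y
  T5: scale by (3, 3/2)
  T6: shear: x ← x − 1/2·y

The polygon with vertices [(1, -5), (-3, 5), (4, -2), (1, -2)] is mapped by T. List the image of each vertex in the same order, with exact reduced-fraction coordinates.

T1 reflect across x = 0: (1, -5) → (-1, -5); (-3, 5) → (3, 5); (4, -2) → (-4, -2); (1, -2) → (-1, -2)
T2 reflect across x = 0: (-1, -5) → (1, -5); (3, 5) → (-3, 5); (-4, -2) → (4, -2); (-1, -2) → (1, -2)
T3 translate by (-5, -6): (1, -5) → (-4, -11); (-3, 5) → (-8, -1); (4, -2) → (-1, -8); (1, -2) → (-4, -8)
T4 shear: x ← x + 1/2·y: (-4, -11) → (-19/2, -11); (-8, -1) → (-17/2, -1); (-1, -8) → (-5, -8); (-4, -8) → (-8, -8)
T5 scale by (3, 3/2): (-19/2, -11) → (-57/2, -33/2); (-17/2, -1) → (-51/2, -3/2); (-5, -8) → (-15, -12); (-8, -8) → (-24, -12)
T6 shear: x ← x − 1/2·y: (-57/2, -33/2) → (-81/4, -33/2); (-51/2, -3/2) → (-99/4, -3/2); (-15, -12) → (-9, -12); (-24, -12) → (-18, -12)

image vertices: (-81/4, -33/2), (-99/4, -3/2), (-9, -12), (-18, -12)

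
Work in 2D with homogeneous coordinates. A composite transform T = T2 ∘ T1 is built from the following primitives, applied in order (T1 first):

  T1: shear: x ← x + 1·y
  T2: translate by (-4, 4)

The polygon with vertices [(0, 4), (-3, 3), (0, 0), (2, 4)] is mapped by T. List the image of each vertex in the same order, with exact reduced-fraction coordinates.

image vertices: (0, 8), (-4, 7), (-4, 4), (2, 8)

T1 shear: x ← x + 1·y: (0, 4) → (4, 4); (-3, 3) → (0, 3); (0, 0) → (0, 0); (2, 4) → (6, 4)
T2 translate by (-4, 4): (4, 4) → (0, 8); (0, 3) → (-4, 7); (0, 0) → (-4, 4); (6, 4) → (2, 8)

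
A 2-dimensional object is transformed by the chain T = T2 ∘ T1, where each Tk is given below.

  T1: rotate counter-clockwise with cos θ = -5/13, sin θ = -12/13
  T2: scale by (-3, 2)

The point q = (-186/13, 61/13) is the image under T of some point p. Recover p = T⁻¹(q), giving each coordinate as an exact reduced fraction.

T1 = [-5/13 12/13 0; -12/13 -5/13 0; 0 0 1]
T2·T1 = [15/13 -36/13 0; -24/13 -10/13 0; 0 0 1]
det M = -6; M⁻¹ = [5/39 -6/13 0; -4/13 -5/26 0; 0 0 1]
M⁻¹ · (-186/13, 61/13)ᵀ = (-4, 7/2)ᵀ

p = (-4, 7/2)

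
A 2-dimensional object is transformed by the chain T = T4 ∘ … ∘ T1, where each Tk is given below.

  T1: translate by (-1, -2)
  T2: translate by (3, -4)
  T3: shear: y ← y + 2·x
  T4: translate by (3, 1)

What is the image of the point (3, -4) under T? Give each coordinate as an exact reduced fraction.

T1 translate by (-1, -2): (3, -4) → (2, -6)
T2 translate by (3, -4): (2, -6) → (5, -10)
T3 shear: y ← y + 2·x: (5, -10) → (5, 0)
T4 translate by (3, 1): (5, 0) → (8, 1)

T(p) = (8, 1)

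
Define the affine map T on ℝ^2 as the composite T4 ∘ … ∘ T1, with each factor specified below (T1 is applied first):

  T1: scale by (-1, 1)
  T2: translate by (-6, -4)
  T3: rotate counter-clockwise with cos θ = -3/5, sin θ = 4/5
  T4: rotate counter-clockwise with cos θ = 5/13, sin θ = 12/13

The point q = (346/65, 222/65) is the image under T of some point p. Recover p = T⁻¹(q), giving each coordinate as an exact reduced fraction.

p = (0, 2)

T1 = [-1 0 0; 0 1 0; 0 0 1]
T2·T1 = [-1 0 -6; 0 1 -4; 0 0 1]
T3·…·T1 = [3/5 -4/5 34/5; -4/5 -3/5 -12/5; 0 0 1]
T4·…·T1 = [63/65 16/65 314/65; 16/65 -63/65 348/65; 0 0 1]
det M = -1; M⁻¹ = [63/65 16/65 -6; 16/65 -63/65 4; 0 0 1]
M⁻¹ · (346/65, 222/65)ᵀ = (0, 2)ᵀ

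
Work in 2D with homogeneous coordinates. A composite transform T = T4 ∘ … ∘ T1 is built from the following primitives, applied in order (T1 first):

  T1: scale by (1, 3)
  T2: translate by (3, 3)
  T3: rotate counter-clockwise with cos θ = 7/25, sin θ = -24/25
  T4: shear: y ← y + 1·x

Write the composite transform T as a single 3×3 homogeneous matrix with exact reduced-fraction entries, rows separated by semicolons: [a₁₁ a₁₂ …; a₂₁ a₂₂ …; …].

T = [7/25 72/25 93/25; -17/25 93/25 42/25; 0 0 1]

T1 = [1 0 0; 0 3 0; 0 0 1]
T2·T1 = [1 0 3; 0 3 3; 0 0 1]
T3·…·T1 = [7/25 72/25 93/25; -24/25 21/25 -51/25; 0 0 1]
T4·…·T1 = [7/25 72/25 93/25; -17/25 93/25 42/25; 0 0 1]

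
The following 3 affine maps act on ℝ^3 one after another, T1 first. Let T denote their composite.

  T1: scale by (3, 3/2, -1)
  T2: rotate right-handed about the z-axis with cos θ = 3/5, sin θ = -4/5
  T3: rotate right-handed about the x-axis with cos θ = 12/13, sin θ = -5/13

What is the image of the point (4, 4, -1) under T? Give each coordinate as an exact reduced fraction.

T(p) = (12, -67/13, 42/13)

T1 scale by (3, 3/2, -1): (4, 4, -1) → (12, 6, 1)
T2 rotate right-handed about the z-axis with cos θ = 3/5, sin θ = -4/5: (12, 6, 1) → (12, -6, 1)
T3 rotate right-handed about the x-axis with cos θ = 12/13, sin θ = -5/13: (12, -6, 1) → (12, -67/13, 42/13)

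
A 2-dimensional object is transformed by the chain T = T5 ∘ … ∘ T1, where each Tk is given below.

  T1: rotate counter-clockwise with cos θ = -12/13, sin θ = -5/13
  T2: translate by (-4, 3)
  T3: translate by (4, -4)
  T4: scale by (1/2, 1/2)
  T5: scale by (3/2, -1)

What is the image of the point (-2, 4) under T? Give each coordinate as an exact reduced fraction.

T(p) = (33/13, 51/26)

T1 rotate counter-clockwise with cos θ = -12/13, sin θ = -5/13: (-2, 4) → (44/13, -38/13)
T2 translate by (-4, 3): (44/13, -38/13) → (-8/13, 1/13)
T3 translate by (4, -4): (-8/13, 1/13) → (44/13, -51/13)
T4 scale by (1/2, 1/2): (44/13, -51/13) → (22/13, -51/26)
T5 scale by (3/2, -1): (22/13, -51/26) → (33/13, 51/26)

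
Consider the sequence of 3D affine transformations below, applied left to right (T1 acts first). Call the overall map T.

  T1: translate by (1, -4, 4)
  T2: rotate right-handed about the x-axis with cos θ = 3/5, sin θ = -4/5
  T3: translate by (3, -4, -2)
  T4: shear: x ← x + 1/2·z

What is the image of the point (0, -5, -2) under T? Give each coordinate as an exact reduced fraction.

T1 translate by (1, -4, 4): (0, -5, -2) → (1, -9, 2)
T2 rotate right-handed about the x-axis with cos θ = 3/5, sin θ = -4/5: (1, -9, 2) → (1, -19/5, 42/5)
T3 translate by (3, -4, -2): (1, -19/5, 42/5) → (4, -39/5, 32/5)
T4 shear: x ← x + 1/2·z: (4, -39/5, 32/5) → (36/5, -39/5, 32/5)

T(p) = (36/5, -39/5, 32/5)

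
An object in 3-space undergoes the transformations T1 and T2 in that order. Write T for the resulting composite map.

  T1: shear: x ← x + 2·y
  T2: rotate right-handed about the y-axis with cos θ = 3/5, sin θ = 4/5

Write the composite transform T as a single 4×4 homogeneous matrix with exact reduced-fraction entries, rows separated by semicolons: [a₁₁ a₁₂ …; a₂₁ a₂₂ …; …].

T = [3/5 6/5 4/5 0; 0 1 0 0; -4/5 -8/5 3/5 0; 0 0 0 1]

T1 = [1 2 0 0; 0 1 0 0; 0 0 1 0; 0 0 0 1]
T2·T1 = [3/5 6/5 4/5 0; 0 1 0 0; -4/5 -8/5 3/5 0; 0 0 0 1]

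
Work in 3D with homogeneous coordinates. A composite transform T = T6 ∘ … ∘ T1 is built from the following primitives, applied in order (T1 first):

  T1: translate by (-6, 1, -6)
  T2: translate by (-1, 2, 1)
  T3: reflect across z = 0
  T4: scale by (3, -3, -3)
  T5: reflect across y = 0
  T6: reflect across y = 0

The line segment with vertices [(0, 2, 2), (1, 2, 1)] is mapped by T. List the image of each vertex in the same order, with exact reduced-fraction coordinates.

image vertices: (-21, -15, -9), (-18, -15, -12)

T1 translate by (-6, 1, -6): (0, 2, 2) → (-6, 3, -4); (1, 2, 1) → (-5, 3, -5)
T2 translate by (-1, 2, 1): (-6, 3, -4) → (-7, 5, -3); (-5, 3, -5) → (-6, 5, -4)
T3 reflect across z = 0: (-7, 5, -3) → (-7, 5, 3); (-6, 5, -4) → (-6, 5, 4)
T4 scale by (3, -3, -3): (-7, 5, 3) → (-21, -15, -9); (-6, 5, 4) → (-18, -15, -12)
T5 reflect across y = 0: (-21, -15, -9) → (-21, 15, -9); (-18, -15, -12) → (-18, 15, -12)
T6 reflect across y = 0: (-21, 15, -9) → (-21, -15, -9); (-18, 15, -12) → (-18, -15, -12)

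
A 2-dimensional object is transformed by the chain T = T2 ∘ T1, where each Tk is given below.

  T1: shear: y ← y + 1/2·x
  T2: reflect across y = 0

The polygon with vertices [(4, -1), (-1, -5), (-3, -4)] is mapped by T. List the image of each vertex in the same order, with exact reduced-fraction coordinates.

T1 shear: y ← y + 1/2·x: (4, -1) → (4, 1); (-1, -5) → (-1, -11/2); (-3, -4) → (-3, -11/2)
T2 reflect across y = 0: (4, 1) → (4, -1); (-1, -11/2) → (-1, 11/2); (-3, -11/2) → (-3, 11/2)

image vertices: (4, -1), (-1, 11/2), (-3, 11/2)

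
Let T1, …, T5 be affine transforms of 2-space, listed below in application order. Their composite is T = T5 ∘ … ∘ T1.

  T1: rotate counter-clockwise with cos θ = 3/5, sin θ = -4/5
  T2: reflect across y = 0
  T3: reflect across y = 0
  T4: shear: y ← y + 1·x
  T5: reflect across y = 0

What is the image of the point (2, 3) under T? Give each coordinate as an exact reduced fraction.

T1 rotate counter-clockwise with cos θ = 3/5, sin θ = -4/5: (2, 3) → (18/5, 1/5)
T2 reflect across y = 0: (18/5, 1/5) → (18/5, -1/5)
T3 reflect across y = 0: (18/5, -1/5) → (18/5, 1/5)
T4 shear: y ← y + 1·x: (18/5, 1/5) → (18/5, 19/5)
T5 reflect across y = 0: (18/5, 19/5) → (18/5, -19/5)

T(p) = (18/5, -19/5)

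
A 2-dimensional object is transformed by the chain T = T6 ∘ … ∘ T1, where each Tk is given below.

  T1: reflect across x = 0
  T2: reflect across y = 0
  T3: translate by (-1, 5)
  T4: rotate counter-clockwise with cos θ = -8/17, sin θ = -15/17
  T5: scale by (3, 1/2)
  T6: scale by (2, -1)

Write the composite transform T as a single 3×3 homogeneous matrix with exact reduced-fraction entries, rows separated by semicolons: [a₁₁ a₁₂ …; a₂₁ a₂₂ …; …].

T1 = [-1 0 0; 0 1 0; 0 0 1]
T2·T1 = [-1 0 0; 0 -1 0; 0 0 1]
T3·…·T1 = [-1 0 -1; 0 -1 5; 0 0 1]
T4·…·T1 = [8/17 -15/17 83/17; 15/17 8/17 -25/17; 0 0 1]
T5·…·T1 = [24/17 -45/17 249/17; 15/34 4/17 -25/34; 0 0 1]
T6·…·T1 = [48/17 -90/17 498/17; -15/34 -4/17 25/34; 0 0 1]

T = [48/17 -90/17 498/17; -15/34 -4/17 25/34; 0 0 1]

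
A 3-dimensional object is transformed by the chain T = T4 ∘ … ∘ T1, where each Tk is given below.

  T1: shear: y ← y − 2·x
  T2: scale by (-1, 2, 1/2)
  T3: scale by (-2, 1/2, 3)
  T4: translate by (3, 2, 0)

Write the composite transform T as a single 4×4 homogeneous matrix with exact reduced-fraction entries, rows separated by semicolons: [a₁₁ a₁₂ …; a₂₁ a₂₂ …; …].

T1 = [1 0 0 0; -2 1 0 0; 0 0 1 0; 0 0 0 1]
T2·T1 = [-1 0 0 0; -4 2 0 0; 0 0 1/2 0; 0 0 0 1]
T3·…·T1 = [2 0 0 0; -2 1 0 0; 0 0 3/2 0; 0 0 0 1]
T4·…·T1 = [2 0 0 3; -2 1 0 2; 0 0 3/2 0; 0 0 0 1]

T = [2 0 0 3; -2 1 0 2; 0 0 3/2 0; 0 0 0 1]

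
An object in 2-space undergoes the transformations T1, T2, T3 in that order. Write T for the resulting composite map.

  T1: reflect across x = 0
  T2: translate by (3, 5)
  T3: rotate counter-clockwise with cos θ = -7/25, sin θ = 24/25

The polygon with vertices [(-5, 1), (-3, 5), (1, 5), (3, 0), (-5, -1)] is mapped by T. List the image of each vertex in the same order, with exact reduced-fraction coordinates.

T1 reflect across x = 0: (-5, 1) → (5, 1); (-3, 5) → (3, 5); (1, 5) → (-1, 5); (3, 0) → (-3, 0); (-5, -1) → (5, -1)
T2 translate by (3, 5): (5, 1) → (8, 6); (3, 5) → (6, 10); (-1, 5) → (2, 10); (-3, 0) → (0, 5); (5, -1) → (8, 4)
T3 rotate counter-clockwise with cos θ = -7/25, sin θ = 24/25: (8, 6) → (-8, 6); (6, 10) → (-282/25, 74/25); (2, 10) → (-254/25, -22/25); (0, 5) → (-24/5, -7/5); (8, 4) → (-152/25, 164/25)

image vertices: (-8, 6), (-282/25, 74/25), (-254/25, -22/25), (-24/5, -7/5), (-152/25, 164/25)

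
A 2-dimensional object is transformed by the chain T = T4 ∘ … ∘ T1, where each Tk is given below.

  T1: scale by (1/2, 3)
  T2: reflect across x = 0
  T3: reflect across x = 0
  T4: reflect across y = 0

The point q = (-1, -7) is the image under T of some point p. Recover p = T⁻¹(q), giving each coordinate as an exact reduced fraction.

T1 = [1/2 0 0; 0 3 0; 0 0 1]
T2·T1 = [-1/2 0 0; 0 3 0; 0 0 1]
T3·…·T1 = [1/2 0 0; 0 3 0; 0 0 1]
T4·…·T1 = [1/2 0 0; 0 -3 0; 0 0 1]
det M = -3/2; M⁻¹ = [2 0 0; 0 -1/3 0; 0 0 1]
M⁻¹ · (-1, -7)ᵀ = (-2, 7/3)ᵀ

p = (-2, 7/3)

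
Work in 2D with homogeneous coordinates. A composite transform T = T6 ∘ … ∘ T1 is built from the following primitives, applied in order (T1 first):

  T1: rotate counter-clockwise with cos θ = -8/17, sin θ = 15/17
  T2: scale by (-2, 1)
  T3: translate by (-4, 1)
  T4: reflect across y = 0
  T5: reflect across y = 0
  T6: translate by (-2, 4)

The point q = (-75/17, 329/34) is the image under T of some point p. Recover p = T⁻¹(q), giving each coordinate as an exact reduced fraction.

T1 = [-8/17 -15/17 0; 15/17 -8/17 0; 0 0 1]
T2·T1 = [16/17 30/17 0; 15/17 -8/17 0; 0 0 1]
T3·…·T1 = [16/17 30/17 -4; 15/17 -8/17 1; 0 0 1]
T4·…·T1 = [16/17 30/17 -4; -15/17 8/17 -1; 0 0 1]
T5·…·T1 = [16/17 30/17 -4; 15/17 -8/17 1; 0 0 1]
T6·…·T1 = [16/17 30/17 -6; 15/17 -8/17 5; 0 0 1]
det M = -2; M⁻¹ = [4/17 15/17 -3; 15/34 -8/17 5; 0 0 1]
M⁻¹ · (-75/17, 329/34)ᵀ = (9/2, -3/2)ᵀ

p = (9/2, -3/2)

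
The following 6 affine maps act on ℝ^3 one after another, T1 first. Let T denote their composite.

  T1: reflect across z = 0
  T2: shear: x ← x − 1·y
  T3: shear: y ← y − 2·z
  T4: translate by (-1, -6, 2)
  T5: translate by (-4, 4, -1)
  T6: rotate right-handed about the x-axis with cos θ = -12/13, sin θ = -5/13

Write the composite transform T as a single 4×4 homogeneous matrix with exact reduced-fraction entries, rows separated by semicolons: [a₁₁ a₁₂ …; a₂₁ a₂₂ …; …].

T = [1 -1 0 -5; 0 -12/13 -29/13 29/13; 0 -5/13 2/13 -2/13; 0 0 0 1]

T1 = [1 0 0 0; 0 1 0 0; 0 0 -1 0; 0 0 0 1]
T2·T1 = [1 -1 0 0; 0 1 0 0; 0 0 -1 0; 0 0 0 1]
T3·…·T1 = [1 -1 0 0; 0 1 2 0; 0 0 -1 0; 0 0 0 1]
T4·…·T1 = [1 -1 0 -1; 0 1 2 -6; 0 0 -1 2; 0 0 0 1]
T5·…·T1 = [1 -1 0 -5; 0 1 2 -2; 0 0 -1 1; 0 0 0 1]
T6·…·T1 = [1 -1 0 -5; 0 -12/13 -29/13 29/13; 0 -5/13 2/13 -2/13; 0 0 0 1]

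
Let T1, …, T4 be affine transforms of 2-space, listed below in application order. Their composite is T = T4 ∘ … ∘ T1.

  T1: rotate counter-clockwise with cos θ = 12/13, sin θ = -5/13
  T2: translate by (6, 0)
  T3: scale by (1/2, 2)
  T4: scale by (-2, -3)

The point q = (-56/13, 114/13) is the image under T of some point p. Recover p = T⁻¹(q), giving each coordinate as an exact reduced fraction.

T1 = [12/13 5/13 0; -5/13 12/13 0; 0 0 1]
T2·T1 = [12/13 5/13 6; -5/13 12/13 0; 0 0 1]
T3·…·T1 = [6/13 5/26 3; -10/13 24/13 0; 0 0 1]
T4·…·T1 = [-12/13 -5/13 -6; 30/13 -72/13 0; 0 0 1]
det M = 6; M⁻¹ = [-12/13 5/78 -72/13; -5/13 -2/13 -30/13; 0 0 1]
M⁻¹ · (-56/13, 114/13)ᵀ = (-1, -2)ᵀ

p = (-1, -2)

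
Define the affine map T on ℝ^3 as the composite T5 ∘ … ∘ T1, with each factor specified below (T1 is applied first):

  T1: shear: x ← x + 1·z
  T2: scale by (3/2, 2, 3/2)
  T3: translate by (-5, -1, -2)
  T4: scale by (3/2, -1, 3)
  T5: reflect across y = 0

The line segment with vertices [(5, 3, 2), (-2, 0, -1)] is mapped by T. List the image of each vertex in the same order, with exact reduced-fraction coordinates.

image vertices: (33/4, 5, 3), (-57/4, -1, -21/2)

T1 shear: x ← x + 1·z: (5, 3, 2) → (7, 3, 2); (-2, 0, -1) → (-3, 0, -1)
T2 scale by (3/2, 2, 3/2): (7, 3, 2) → (21/2, 6, 3); (-3, 0, -1) → (-9/2, 0, -3/2)
T3 translate by (-5, -1, -2): (21/2, 6, 3) → (11/2, 5, 1); (-9/2, 0, -3/2) → (-19/2, -1, -7/2)
T4 scale by (3/2, -1, 3): (11/2, 5, 1) → (33/4, -5, 3); (-19/2, -1, -7/2) → (-57/4, 1, -21/2)
T5 reflect across y = 0: (33/4, -5, 3) → (33/4, 5, 3); (-57/4, 1, -21/2) → (-57/4, -1, -21/2)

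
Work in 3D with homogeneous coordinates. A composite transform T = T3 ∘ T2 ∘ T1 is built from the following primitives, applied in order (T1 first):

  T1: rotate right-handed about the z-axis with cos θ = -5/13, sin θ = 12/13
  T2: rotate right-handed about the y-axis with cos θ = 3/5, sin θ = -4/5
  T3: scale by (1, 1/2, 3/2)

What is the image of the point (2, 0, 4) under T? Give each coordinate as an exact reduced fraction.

T1 rotate right-handed about the z-axis with cos θ = -5/13, sin θ = 12/13: (2, 0, 4) → (-10/13, 24/13, 4)
T2 rotate right-handed about the y-axis with cos θ = 3/5, sin θ = -4/5: (-10/13, 24/13, 4) → (-238/65, 24/13, 116/65)
T3 scale by (1, 1/2, 3/2): (-238/65, 24/13, 116/65) → (-238/65, 12/13, 174/65)

T(p) = (-238/65, 12/13, 174/65)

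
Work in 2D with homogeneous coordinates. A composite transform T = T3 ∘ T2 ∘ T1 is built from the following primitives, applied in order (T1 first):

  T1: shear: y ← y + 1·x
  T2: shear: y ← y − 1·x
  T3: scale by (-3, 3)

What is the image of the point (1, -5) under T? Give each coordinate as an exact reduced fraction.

T(p) = (-3, -15)

T1 shear: y ← y + 1·x: (1, -5) → (1, -4)
T2 shear: y ← y − 1·x: (1, -4) → (1, -5)
T3 scale by (-3, 3): (1, -5) → (-3, -15)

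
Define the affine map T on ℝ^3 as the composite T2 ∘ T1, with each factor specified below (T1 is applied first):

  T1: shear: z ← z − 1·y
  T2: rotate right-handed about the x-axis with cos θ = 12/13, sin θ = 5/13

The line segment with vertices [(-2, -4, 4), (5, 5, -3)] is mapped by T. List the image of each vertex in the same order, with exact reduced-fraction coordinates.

T1 shear: z ← z − 1·y: (-2, -4, 4) → (-2, -4, 8); (5, 5, -3) → (5, 5, -8)
T2 rotate right-handed about the x-axis with cos θ = 12/13, sin θ = 5/13: (-2, -4, 8) → (-2, -88/13, 76/13); (5, 5, -8) → (5, 100/13, -71/13)

image vertices: (-2, -88/13, 76/13), (5, 100/13, -71/13)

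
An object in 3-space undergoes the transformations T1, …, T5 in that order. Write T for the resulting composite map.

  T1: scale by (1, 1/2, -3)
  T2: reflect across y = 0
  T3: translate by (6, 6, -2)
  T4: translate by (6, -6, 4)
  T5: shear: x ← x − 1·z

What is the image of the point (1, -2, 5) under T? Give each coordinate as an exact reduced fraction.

T(p) = (26, 1, -13)

T1 scale by (1, 1/2, -3): (1, -2, 5) → (1, -1, -15)
T2 reflect across y = 0: (1, -1, -15) → (1, 1, -15)
T3 translate by (6, 6, -2): (1, 1, -15) → (7, 7, -17)
T4 translate by (6, -6, 4): (7, 7, -17) → (13, 1, -13)
T5 shear: x ← x − 1·z: (13, 1, -13) → (26, 1, -13)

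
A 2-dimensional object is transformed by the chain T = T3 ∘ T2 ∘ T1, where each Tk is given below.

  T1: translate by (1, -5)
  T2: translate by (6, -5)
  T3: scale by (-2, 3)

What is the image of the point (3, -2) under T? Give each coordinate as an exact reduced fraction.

T(p) = (-20, -36)

T1 translate by (1, -5): (3, -2) → (4, -7)
T2 translate by (6, -5): (4, -7) → (10, -12)
T3 scale by (-2, 3): (10, -12) → (-20, -36)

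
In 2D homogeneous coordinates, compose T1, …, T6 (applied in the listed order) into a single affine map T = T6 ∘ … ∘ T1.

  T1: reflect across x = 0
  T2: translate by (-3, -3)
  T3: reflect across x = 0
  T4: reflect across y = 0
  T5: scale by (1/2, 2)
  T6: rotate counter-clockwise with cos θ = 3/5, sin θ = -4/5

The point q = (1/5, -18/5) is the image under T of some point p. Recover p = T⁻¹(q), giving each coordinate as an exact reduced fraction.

T1 = [-1 0 0; 0 1 0; 0 0 1]
T2·T1 = [-1 0 -3; 0 1 -3; 0 0 1]
T3·…·T1 = [1 0 3; 0 1 -3; 0 0 1]
T4·…·T1 = [1 0 3; 0 -1 3; 0 0 1]
T5·…·T1 = [1/2 0 3/2; 0 -2 6; 0 0 1]
T6·…·T1 = [3/10 -8/5 57/10; -2/5 -6/5 12/5; 0 0 1]
det M = -1; M⁻¹ = [6/5 -8/5 -3; -2/5 -3/10 3; 0 0 1]
M⁻¹ · (1/5, -18/5)ᵀ = (3, 4)ᵀ

p = (3, 4)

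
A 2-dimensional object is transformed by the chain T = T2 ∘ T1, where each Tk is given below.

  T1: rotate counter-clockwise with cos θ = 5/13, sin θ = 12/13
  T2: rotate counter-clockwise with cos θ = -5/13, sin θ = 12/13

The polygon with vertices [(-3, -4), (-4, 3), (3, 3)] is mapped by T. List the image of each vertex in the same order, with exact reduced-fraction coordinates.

T1 rotate counter-clockwise with cos θ = 5/13, sin θ = 12/13: (-3, -4) → (33/13, -56/13); (-4, 3) → (-56/13, -33/13); (3, 3) → (-21/13, 51/13)
T2 rotate counter-clockwise with cos θ = -5/13, sin θ = 12/13: (33/13, -56/13) → (3, 4); (-56/13, -33/13) → (4, -3); (-21/13, 51/13) → (-3, -3)

image vertices: (3, 4), (4, -3), (-3, -3)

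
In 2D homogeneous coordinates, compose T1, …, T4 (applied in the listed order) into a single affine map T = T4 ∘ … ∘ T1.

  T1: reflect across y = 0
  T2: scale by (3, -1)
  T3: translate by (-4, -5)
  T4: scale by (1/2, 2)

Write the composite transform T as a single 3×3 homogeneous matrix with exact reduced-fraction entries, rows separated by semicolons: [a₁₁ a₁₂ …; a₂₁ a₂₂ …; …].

T = [3/2 0 -2; 0 2 -10; 0 0 1]

T1 = [1 0 0; 0 -1 0; 0 0 1]
T2·T1 = [3 0 0; 0 1 0; 0 0 1]
T3·…·T1 = [3 0 -4; 0 1 -5; 0 0 1]
T4·…·T1 = [3/2 0 -2; 0 2 -10; 0 0 1]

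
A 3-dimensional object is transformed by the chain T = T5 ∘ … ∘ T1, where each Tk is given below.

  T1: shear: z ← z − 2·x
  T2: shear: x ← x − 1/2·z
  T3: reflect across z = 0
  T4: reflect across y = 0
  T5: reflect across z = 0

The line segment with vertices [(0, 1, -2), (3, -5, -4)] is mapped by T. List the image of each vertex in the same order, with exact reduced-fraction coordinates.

T1 shear: z ← z − 2·x: (0, 1, -2) → (0, 1, -2); (3, -5, -4) → (3, -5, -10)
T2 shear: x ← x − 1/2·z: (0, 1, -2) → (1, 1, -2); (3, -5, -10) → (8, -5, -10)
T3 reflect across z = 0: (1, 1, -2) → (1, 1, 2); (8, -5, -10) → (8, -5, 10)
T4 reflect across y = 0: (1, 1, 2) → (1, -1, 2); (8, -5, 10) → (8, 5, 10)
T5 reflect across z = 0: (1, -1, 2) → (1, -1, -2); (8, 5, 10) → (8, 5, -10)

image vertices: (1, -1, -2), (8, 5, -10)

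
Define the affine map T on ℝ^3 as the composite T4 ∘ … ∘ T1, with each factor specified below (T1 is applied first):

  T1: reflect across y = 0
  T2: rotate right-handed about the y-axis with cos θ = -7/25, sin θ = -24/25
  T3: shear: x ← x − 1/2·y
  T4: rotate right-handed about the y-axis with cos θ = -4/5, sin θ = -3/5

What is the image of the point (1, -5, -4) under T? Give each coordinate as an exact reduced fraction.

T(p) = (-262/125, 5, -257/250)

T1 reflect across y = 0: (1, -5, -4) → (1, 5, -4)
T2 rotate right-handed about the y-axis with cos θ = -7/25, sin θ = -24/25: (1, 5, -4) → (89/25, 5, 52/25)
T3 shear: x ← x − 1/2·y: (89/25, 5, 52/25) → (53/50, 5, 52/25)
T4 rotate right-handed about the y-axis with cos θ = -4/5, sin θ = -3/5: (53/50, 5, 52/25) → (-262/125, 5, -257/250)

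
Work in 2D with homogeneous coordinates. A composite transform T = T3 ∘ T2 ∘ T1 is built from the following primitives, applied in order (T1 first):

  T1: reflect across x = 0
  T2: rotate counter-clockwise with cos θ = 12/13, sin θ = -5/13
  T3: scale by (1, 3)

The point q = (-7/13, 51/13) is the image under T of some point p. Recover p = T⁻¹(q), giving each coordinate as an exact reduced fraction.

T1 = [-1 0 0; 0 1 0; 0 0 1]
T2·T1 = [-12/13 5/13 0; 5/13 12/13 0; 0 0 1]
T3·…·T1 = [-12/13 5/13 0; 15/13 36/13 0; 0 0 1]
det M = -3; M⁻¹ = [-12/13 5/39 0; 5/13 4/13 0; 0 0 1]
M⁻¹ · (-7/13, 51/13)ᵀ = (1, 1)ᵀ

p = (1, 1)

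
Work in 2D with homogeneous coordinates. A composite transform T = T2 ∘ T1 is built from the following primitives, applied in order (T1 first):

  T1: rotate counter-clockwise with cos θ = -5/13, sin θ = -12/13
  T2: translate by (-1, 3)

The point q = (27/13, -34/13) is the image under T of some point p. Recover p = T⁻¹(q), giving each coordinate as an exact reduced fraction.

p = (4, 5)

T1 = [-5/13 12/13 0; -12/13 -5/13 0; 0 0 1]
T2·T1 = [-5/13 12/13 -1; -12/13 -5/13 3; 0 0 1]
det M = 1; M⁻¹ = [-5/13 -12/13 31/13; 12/13 -5/13 27/13; 0 0 1]
M⁻¹ · (27/13, -34/13)ᵀ = (4, 5)ᵀ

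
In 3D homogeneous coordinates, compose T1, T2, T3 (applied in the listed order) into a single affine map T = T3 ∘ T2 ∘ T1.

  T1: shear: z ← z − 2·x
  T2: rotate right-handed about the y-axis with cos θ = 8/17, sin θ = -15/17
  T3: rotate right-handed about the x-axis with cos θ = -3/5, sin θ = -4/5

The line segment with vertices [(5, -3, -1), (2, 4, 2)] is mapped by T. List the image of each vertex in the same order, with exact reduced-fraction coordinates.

T1 shear: z ← z − 2·x: (5, -3, -1) → (5, -3, -11); (2, 4, 2) → (2, 4, -2)
T2 rotate right-handed about the y-axis with cos θ = 8/17, sin θ = -15/17: (5, -3, -11) → (205/17, -3, -13/17); (2, 4, -2) → (46/17, 4, 14/17)
T3 rotate right-handed about the x-axis with cos θ = -3/5, sin θ = -4/5: (205/17, -3, -13/17) → (205/17, 101/85, 243/85); (46/17, 4, 14/17) → (46/17, -148/85, -314/85)

image vertices: (205/17, 101/85, 243/85), (46/17, -148/85, -314/85)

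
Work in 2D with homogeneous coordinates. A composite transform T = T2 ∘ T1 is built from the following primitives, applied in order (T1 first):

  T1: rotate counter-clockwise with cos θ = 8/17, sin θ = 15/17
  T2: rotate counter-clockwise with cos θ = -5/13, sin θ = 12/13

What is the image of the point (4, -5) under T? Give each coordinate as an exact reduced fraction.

T1 rotate counter-clockwise with cos θ = 8/17, sin θ = 15/17: (4, -5) → (107/17, 20/17)
T2 rotate counter-clockwise with cos θ = -5/13, sin θ = 12/13: (107/17, 20/17) → (-775/221, 1184/221)

T(p) = (-775/221, 1184/221)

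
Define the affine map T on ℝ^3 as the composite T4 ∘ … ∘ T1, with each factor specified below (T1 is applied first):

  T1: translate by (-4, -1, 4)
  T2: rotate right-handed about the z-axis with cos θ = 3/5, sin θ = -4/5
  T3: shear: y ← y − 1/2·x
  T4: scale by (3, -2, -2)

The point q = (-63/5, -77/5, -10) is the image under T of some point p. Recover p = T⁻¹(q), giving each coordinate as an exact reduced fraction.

p = (-3, 1, 1)

T1 = [1 0 0 -4; 0 1 0 -1; 0 0 1 4; 0 0 0 1]
T2·T1 = [3/5 4/5 0 -16/5; -4/5 3/5 0 13/5; 0 0 1 4; 0 0 0 1]
T3·…·T1 = [3/5 4/5 0 -16/5; -11/10 1/5 0 21/5; 0 0 1 4; 0 0 0 1]
T4·…·T1 = [9/5 12/5 0 -48/5; 11/5 -2/5 0 -42/5; 0 0 -2 -8; 0 0 0 1]
det M = 12; M⁻¹ = [1/15 2/5 0 4; 11/30 -3/10 0 1; 0 0 -1/2 -4; 0 0 0 1]
M⁻¹ · (-63/5, -77/5, -10)ᵀ = (-3, 1, 1)ᵀ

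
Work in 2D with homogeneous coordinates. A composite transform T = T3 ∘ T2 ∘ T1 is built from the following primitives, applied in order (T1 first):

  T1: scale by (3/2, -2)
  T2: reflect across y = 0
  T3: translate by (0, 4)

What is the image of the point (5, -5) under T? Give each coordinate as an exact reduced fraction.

T1 scale by (3/2, -2): (5, -5) → (15/2, 10)
T2 reflect across y = 0: (15/2, 10) → (15/2, -10)
T3 translate by (0, 4): (15/2, -10) → (15/2, -6)

T(p) = (15/2, -6)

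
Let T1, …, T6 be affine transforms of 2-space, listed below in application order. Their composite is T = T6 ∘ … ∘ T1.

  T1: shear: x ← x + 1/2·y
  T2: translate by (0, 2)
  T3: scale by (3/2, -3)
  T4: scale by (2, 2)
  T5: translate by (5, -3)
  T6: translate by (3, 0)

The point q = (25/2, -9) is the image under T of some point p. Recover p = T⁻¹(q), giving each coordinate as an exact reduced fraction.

p = (2, -1)

T1 = [1 1/2 0; 0 1 0; 0 0 1]
T2·T1 = [1 1/2 0; 0 1 2; 0 0 1]
T3·…·T1 = [3/2 3/4 0; 0 -3 -6; 0 0 1]
T4·…·T1 = [3 3/2 0; 0 -6 -12; 0 0 1]
T5·…·T1 = [3 3/2 5; 0 -6 -15; 0 0 1]
T6·…·T1 = [3 3/2 8; 0 -6 -15; 0 0 1]
det M = -18; M⁻¹ = [1/3 1/12 -17/12; 0 -1/6 -5/2; 0 0 1]
M⁻¹ · (25/2, -9)ᵀ = (2, -1)ᵀ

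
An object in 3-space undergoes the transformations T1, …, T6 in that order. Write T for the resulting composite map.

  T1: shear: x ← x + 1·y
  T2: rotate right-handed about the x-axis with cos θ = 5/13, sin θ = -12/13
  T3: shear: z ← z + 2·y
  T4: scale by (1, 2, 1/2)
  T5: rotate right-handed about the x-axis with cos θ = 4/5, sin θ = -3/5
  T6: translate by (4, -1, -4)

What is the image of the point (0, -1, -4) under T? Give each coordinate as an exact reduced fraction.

T(p) = (3, -132/13, -34/13)

T1 shear: x ← x + 1·y: (0, -1, -4) → (-1, -1, -4)
T2 rotate right-handed about the x-axis with cos θ = 5/13, sin θ = -12/13: (-1, -1, -4) → (-1, -53/13, -8/13)
T3 shear: z ← z + 2·y: (-1, -53/13, -8/13) → (-1, -53/13, -114/13)
T4 scale by (1, 2, 1/2): (-1, -53/13, -114/13) → (-1, -106/13, -57/13)
T5 rotate right-handed about the x-axis with cos θ = 4/5, sin θ = -3/5: (-1, -106/13, -57/13) → (-1, -119/13, 18/13)
T6 translate by (4, -1, -4): (-1, -119/13, 18/13) → (3, -132/13, -34/13)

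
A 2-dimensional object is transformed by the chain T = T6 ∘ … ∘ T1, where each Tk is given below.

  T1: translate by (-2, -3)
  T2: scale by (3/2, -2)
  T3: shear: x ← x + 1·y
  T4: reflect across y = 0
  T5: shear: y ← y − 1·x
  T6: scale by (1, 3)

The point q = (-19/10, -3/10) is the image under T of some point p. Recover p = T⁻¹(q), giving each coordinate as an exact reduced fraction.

T1 = [1 0 -2; 0 1 -3; 0 0 1]
T2·T1 = [3/2 0 -3; 0 -2 6; 0 0 1]
T3·…·T1 = [3/2 -2 3; 0 -2 6; 0 0 1]
T4·…·T1 = [3/2 -2 3; 0 2 -6; 0 0 1]
T5·…·T1 = [3/2 -2 3; -3/2 4 -9; 0 0 1]
T6·…·T1 = [3/2 -2 3; -9/2 12 -27; 0 0 1]
det M = 9; M⁻¹ = [4/3 2/9 2; 1/2 1/6 3; 0 0 1]
M⁻¹ · (-19/10, -3/10)ᵀ = (-3/5, 2)ᵀ

p = (-3/5, 2)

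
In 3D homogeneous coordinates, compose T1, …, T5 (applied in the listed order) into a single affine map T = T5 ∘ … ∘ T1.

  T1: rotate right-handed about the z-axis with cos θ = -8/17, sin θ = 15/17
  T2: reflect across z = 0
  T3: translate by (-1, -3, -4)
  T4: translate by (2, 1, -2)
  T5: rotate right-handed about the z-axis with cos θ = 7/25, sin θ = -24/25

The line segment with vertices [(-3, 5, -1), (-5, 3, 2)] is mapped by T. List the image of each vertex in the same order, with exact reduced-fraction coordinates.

T1 rotate right-handed about the z-axis with cos θ = -8/17, sin θ = 15/17: (-3, 5, -1) → (-3, -5, -1); (-5, 3, 2) → (-5/17, -99/17, 2)
T2 reflect across z = 0: (-3, -5, -1) → (-3, -5, 1); (-5/17, -99/17, 2) → (-5/17, -99/17, -2)
T3 translate by (-1, -3, -4): (-3, -5, 1) → (-4, -8, -3); (-5/17, -99/17, -2) → (-22/17, -150/17, -6)
T4 translate by (2, 1, -2): (-4, -8, -3) → (-2, -7, -5); (-22/17, -150/17, -6) → (12/17, -133/17, -8)
T5 rotate right-handed about the z-axis with cos θ = 7/25, sin θ = -24/25: (-2, -7, -5) → (-182/25, -1/25, -5); (12/17, -133/17, -8) → (-3108/425, -1219/425, -8)

image vertices: (-182/25, -1/25, -5), (-3108/425, -1219/425, -8)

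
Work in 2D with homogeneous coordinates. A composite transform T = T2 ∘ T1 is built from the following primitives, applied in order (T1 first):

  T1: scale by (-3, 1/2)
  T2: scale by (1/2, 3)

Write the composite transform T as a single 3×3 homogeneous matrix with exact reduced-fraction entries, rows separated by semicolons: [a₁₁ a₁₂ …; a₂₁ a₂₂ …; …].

T1 = [-3 0 0; 0 1/2 0; 0 0 1]
T2·T1 = [-3/2 0 0; 0 3/2 0; 0 0 1]

T = [-3/2 0 0; 0 3/2 0; 0 0 1]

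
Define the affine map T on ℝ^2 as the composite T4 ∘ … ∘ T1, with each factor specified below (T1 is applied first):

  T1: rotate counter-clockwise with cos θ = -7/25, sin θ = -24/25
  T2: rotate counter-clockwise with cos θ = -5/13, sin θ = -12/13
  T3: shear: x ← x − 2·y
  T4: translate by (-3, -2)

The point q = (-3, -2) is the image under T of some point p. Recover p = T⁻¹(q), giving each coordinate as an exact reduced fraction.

p = (0, 0)

T1 = [-7/25 24/25 0; -24/25 -7/25 0; 0 0 1]
T2·T1 = [-253/325 -204/325 0; 204/325 -253/325 0; 0 0 1]
T3·…·T1 = [-661/325 302/325 0; 204/325 -253/325 0; 0 0 1]
T4·…·T1 = [-661/325 302/325 -3; 204/325 -253/325 -2; 0 0 1]
det M = 1; M⁻¹ = [-253/325 -302/325 -1363/325; -204/325 -661/325 -1934/325; 0 0 1]
M⁻¹ · (-3, -2)ᵀ = (0, 0)ᵀ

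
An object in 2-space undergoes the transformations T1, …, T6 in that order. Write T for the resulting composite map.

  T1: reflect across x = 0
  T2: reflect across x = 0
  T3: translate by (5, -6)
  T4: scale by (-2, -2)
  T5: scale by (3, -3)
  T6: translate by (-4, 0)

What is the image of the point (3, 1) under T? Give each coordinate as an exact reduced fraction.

T1 reflect across x = 0: (3, 1) → (-3, 1)
T2 reflect across x = 0: (-3, 1) → (3, 1)
T3 translate by (5, -6): (3, 1) → (8, -5)
T4 scale by (-2, -2): (8, -5) → (-16, 10)
T5 scale by (3, -3): (-16, 10) → (-48, -30)
T6 translate by (-4, 0): (-48, -30) → (-52, -30)

T(p) = (-52, -30)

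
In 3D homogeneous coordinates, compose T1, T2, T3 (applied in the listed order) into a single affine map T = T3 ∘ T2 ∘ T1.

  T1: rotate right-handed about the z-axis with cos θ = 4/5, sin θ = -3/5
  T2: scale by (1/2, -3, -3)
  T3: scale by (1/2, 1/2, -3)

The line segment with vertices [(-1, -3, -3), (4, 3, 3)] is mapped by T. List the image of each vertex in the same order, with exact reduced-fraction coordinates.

image vertices: (-13/20, 27/10, -27), (5/4, 0, 27)

T1 rotate right-handed about the z-axis with cos θ = 4/5, sin θ = -3/5: (-1, -3, -3) → (-13/5, -9/5, -3); (4, 3, 3) → (5, 0, 3)
T2 scale by (1/2, -3, -3): (-13/5, -9/5, -3) → (-13/10, 27/5, 9); (5, 0, 3) → (5/2, 0, -9)
T3 scale by (1/2, 1/2, -3): (-13/10, 27/5, 9) → (-13/20, 27/10, -27); (5/2, 0, -9) → (5/4, 0, 27)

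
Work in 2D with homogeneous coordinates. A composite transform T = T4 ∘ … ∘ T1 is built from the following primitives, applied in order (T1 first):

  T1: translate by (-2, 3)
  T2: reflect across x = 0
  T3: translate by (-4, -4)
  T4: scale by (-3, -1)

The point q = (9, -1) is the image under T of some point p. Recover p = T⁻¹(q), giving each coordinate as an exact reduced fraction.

T1 = [1 0 -2; 0 1 3; 0 0 1]
T2·T1 = [-1 0 2; 0 1 3; 0 0 1]
T3·…·T1 = [-1 0 -2; 0 1 -1; 0 0 1]
T4·…·T1 = [3 0 6; 0 -1 1; 0 0 1]
det M = -3; M⁻¹ = [1/3 0 -2; 0 -1 1; 0 0 1]
M⁻¹ · (9, -1)ᵀ = (1, 2)ᵀ

p = (1, 2)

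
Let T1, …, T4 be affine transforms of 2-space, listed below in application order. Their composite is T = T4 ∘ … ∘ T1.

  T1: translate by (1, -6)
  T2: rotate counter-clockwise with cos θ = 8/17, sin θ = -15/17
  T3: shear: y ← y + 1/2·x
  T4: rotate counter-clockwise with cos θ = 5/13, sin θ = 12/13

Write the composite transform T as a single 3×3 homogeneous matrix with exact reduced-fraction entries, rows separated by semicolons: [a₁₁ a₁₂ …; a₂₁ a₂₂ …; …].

T = [172/221 -111/221 838/221; 41/221 515/442 -1504/221; 0 0 1]

T1 = [1 0 1; 0 1 -6; 0 0 1]
T2·T1 = [8/17 15/17 -82/17; -15/17 8/17 -63/17; 0 0 1]
T3·…·T1 = [8/17 15/17 -82/17; -11/17 31/34 -104/17; 0 0 1]
T4·…·T1 = [172/221 -111/221 838/221; 41/221 515/442 -1504/221; 0 0 1]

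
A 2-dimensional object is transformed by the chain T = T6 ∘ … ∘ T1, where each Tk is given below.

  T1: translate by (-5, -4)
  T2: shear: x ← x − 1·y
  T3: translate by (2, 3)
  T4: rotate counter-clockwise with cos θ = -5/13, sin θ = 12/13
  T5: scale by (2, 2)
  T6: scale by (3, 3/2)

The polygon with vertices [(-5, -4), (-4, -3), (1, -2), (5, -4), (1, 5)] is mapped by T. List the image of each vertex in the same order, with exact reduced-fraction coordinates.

image vertices: (360/13, 75/13), (288/13, 60/13), (96/13, 189/13), (60/13, 435/13), (-198/13, -168/13)

T1 translate by (-5, -4): (-5, -4) → (-10, -8); (-4, -3) → (-9, -7); (1, -2) → (-4, -6); (5, -4) → (0, -8); (1, 5) → (-4, 1)
T2 shear: x ← x − 1·y: (-10, -8) → (-2, -8); (-9, -7) → (-2, -7); (-4, -6) → (2, -6); (0, -8) → (8, -8); (-4, 1) → (-5, 1)
T3 translate by (2, 3): (-2, -8) → (0, -5); (-2, -7) → (0, -4); (2, -6) → (4, -3); (8, -8) → (10, -5); (-5, 1) → (-3, 4)
T4 rotate counter-clockwise with cos θ = -5/13, sin θ = 12/13: (0, -5) → (60/13, 25/13); (0, -4) → (48/13, 20/13); (4, -3) → (16/13, 63/13); (10, -5) → (10/13, 145/13); (-3, 4) → (-33/13, -56/13)
T5 scale by (2, 2): (60/13, 25/13) → (120/13, 50/13); (48/13, 20/13) → (96/13, 40/13); (16/13, 63/13) → (32/13, 126/13); (10/13, 145/13) → (20/13, 290/13); (-33/13, -56/13) → (-66/13, -112/13)
T6 scale by (3, 3/2): (120/13, 50/13) → (360/13, 75/13); (96/13, 40/13) → (288/13, 60/13); (32/13, 126/13) → (96/13, 189/13); (20/13, 290/13) → (60/13, 435/13); (-66/13, -112/13) → (-198/13, -168/13)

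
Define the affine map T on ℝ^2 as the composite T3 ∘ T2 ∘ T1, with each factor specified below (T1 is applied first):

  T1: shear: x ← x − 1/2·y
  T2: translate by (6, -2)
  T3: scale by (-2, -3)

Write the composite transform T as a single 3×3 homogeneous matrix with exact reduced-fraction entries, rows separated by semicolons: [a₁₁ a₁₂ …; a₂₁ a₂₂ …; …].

T1 = [1 -1/2 0; 0 1 0; 0 0 1]
T2·T1 = [1 -1/2 6; 0 1 -2; 0 0 1]
T3·…·T1 = [-2 1 -12; 0 -3 6; 0 0 1]

T = [-2 1 -12; 0 -3 6; 0 0 1]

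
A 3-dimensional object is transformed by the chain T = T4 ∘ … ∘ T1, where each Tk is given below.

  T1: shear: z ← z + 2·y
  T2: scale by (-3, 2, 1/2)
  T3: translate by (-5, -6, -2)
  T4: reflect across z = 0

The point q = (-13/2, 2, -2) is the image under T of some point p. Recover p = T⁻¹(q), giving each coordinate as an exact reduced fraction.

p = (1/2, 4, 0)

T1 = [1 0 0 0; 0 1 0 0; 0 2 1 0; 0 0 0 1]
T2·T1 = [-3 0 0 0; 0 2 0 0; 0 1 1/2 0; 0 0 0 1]
T3·…·T1 = [-3 0 0 -5; 0 2 0 -6; 0 1 1/2 -2; 0 0 0 1]
T4·…·T1 = [-3 0 0 -5; 0 2 0 -6; 0 -1 -1/2 2; 0 0 0 1]
det M = 3; M⁻¹ = [-1/3 0 0 -5/3; 0 1/2 0 3; 0 -1 -2 -2; 0 0 0 1]
M⁻¹ · (-13/2, 2, -2)ᵀ = (1/2, 4, 0)ᵀ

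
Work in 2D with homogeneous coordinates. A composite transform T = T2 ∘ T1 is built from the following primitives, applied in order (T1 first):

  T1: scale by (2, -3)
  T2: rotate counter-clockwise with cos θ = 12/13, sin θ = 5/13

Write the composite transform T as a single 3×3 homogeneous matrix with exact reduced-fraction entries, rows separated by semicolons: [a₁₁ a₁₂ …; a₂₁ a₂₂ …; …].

T = [24/13 15/13 0; 10/13 -36/13 0; 0 0 1]

T1 = [2 0 0; 0 -3 0; 0 0 1]
T2·T1 = [24/13 15/13 0; 10/13 -36/13 0; 0 0 1]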